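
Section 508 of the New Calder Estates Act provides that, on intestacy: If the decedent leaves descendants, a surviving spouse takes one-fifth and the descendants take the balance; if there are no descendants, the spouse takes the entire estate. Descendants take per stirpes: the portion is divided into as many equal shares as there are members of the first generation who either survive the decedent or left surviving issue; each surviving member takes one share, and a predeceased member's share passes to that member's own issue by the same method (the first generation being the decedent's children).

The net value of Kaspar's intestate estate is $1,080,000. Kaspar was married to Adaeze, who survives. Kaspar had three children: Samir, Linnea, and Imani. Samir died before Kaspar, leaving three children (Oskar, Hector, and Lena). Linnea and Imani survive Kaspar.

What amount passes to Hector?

Hector receives $96,000.

Adaeze takes one-fifth of $1,080,000 = $216,000. The remaining $864,000 passes to the descendants.
The descendants' portion ($864,000) is divided into 3 shares of $288,000: Linnea and Imani each take $288,000; Samir's $288,000 share passes to Samir's issue.
Samir's share ($288,000) is divided into 3 shares of $96,000: Oskar, Hector, and Lena each take $96,000.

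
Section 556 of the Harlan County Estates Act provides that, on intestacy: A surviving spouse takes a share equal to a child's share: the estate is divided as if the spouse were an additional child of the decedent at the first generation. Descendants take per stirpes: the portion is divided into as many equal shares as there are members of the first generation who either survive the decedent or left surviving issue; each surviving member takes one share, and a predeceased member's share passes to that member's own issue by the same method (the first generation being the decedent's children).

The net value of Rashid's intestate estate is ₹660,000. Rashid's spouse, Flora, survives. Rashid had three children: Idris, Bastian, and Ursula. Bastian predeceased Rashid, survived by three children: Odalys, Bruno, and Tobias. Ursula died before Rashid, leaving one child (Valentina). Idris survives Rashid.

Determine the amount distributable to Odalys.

Odalys receives ₹55,000.

The spouse counts as an additional share at the children's level, so there are 4 primary shares of ₹165,000. Flora takes one such share (₹165,000).
The children's combined portion (₹495,000) is divided into 3 shares of ₹165,000: Idris takes ₹165,000; Bastian's ₹165,000 share passes to Bastian's issue; Ursula's ₹165,000 share passes to Ursula's issue.
Bastian's share (₹165,000) is divided into 3 shares of ₹55,000: Odalys, Bruno, and Tobias each take ₹55,000.
Ursula's share (₹165,000) passes entirely to Valentina.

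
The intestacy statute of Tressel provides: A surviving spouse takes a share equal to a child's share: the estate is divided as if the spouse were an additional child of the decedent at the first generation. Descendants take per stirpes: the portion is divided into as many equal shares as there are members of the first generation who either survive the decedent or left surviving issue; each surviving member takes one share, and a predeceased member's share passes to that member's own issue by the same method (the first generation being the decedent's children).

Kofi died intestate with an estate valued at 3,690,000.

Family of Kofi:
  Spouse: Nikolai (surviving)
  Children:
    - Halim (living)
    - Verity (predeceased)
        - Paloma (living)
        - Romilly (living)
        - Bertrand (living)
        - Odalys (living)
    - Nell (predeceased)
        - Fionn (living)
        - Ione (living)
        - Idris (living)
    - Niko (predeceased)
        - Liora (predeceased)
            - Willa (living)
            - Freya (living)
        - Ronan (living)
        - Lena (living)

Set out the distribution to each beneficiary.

Nikolai: 738,000; Halim: 738,000; Paloma: 184,500; Romilly: 184,500; Bertrand: 184,500; Odalys: 184,500; Fionn: 246,000; Ione: 246,000; Idris: 246,000; Willa: 123,000; Freya: 123,000; Ronan: 246,000; Lena: 246,000

The spouse counts as an additional share at the children's level, so there are 5 primary shares of 738,000. Nikolai takes one such share (738,000).
The children's combined portion (2,952,000) is divided into 4 shares of 738,000: Halim takes 738,000; Verity's 738,000 share passes to Verity's issue; Nell's 738,000 share passes to Nell's issue; Niko's 738,000 share passes to Niko's issue.
Verity's share (738,000) is divided into 4 shares of 184,500: Paloma, Romilly, Bertrand, and Odalys each take 184,500.
Nell's share (738,000) is divided into 3 shares of 246,000: Fionn, Ione, and Idris each take 246,000.
Niko's share (738,000) is divided into 3 shares of 246,000: Ronan and Lena each take 246,000; Liora's 246,000 share passes to Liora's issue.
Liora's share (246,000) is divided into 2 shares of 123,000: Willa and Freya each take 123,000.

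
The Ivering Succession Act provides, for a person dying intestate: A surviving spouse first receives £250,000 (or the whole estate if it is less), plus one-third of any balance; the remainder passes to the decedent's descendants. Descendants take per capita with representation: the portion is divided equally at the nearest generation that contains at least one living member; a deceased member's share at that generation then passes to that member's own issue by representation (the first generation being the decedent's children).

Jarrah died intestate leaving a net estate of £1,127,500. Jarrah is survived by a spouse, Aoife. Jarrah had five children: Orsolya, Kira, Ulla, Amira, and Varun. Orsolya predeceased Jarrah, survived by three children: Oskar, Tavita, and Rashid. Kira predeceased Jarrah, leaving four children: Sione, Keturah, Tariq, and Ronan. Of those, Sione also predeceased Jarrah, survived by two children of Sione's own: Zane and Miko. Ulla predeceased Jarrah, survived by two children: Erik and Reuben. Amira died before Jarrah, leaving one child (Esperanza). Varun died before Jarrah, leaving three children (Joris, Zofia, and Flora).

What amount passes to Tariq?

Tariq receives £45,000.

Aoife first takes £250,000, leaving a balance of £877,500. Aoife then takes one-third of the balance (£292,500), for a total of £542,500. The remaining £585,000 passes to the descendants.
No child survives, so the initial division is made at the grandchildren's generation.
The descendants' portion (£585,000) is divided into 13 shares of £45,000: Oskar, Tavita, Rashid, Keturah, Tariq, Ronan, Erik, Reuben, Esperanza, Joris, Zofia, and Flora each take £45,000; Sione's £45,000 share passes to Sione's issue.
Sione's share (£45,000) is divided into 2 shares of £22,500: Zane and Miko each take £22,500.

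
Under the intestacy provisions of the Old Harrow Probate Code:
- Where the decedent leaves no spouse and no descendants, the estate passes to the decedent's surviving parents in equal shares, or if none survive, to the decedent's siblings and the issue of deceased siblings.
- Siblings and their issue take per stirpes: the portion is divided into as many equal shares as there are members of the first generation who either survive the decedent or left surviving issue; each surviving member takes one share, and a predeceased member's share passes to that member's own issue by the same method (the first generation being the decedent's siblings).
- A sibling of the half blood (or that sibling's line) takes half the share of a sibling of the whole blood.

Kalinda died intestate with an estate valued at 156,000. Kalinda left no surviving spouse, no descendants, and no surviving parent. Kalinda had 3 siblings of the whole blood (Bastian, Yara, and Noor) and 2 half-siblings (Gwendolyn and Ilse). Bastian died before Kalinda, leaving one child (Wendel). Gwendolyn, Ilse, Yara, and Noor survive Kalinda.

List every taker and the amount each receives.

Gwendolyn: 19,500; Ilse: 19,500; Wendel: 39,000; Yara: 39,000; Noor: 39,000

The entire 156,000 passes to the siblings and their issue.
Counting each half-blood sibling's line as half a unit, there are 4 units in 156,000, so one unit is 39,000. Whole-blood lines (Bastian, Yara, and Noor) take 39,000 each; half-blood lines (Gwendolyn and Ilse) take 19,500 each.
Bastian's share (39,000) passes entirely to Wendel.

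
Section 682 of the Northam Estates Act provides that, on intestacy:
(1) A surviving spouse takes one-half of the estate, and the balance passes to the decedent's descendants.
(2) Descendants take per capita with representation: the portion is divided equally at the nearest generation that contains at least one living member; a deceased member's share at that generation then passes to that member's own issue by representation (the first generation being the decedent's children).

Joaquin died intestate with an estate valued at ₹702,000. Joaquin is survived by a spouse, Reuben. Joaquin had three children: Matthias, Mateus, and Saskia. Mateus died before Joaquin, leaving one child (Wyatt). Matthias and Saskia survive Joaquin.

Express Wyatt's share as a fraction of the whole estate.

Reuben takes one-half of ₹702,000 = ₹351,000. The remaining ₹351,000 passes to the descendants.
The descendants' portion (₹351,000) is divided into 3 shares of ₹117,000: Matthias and Saskia each take ₹117,000; Mateus's ₹117,000 share passes to Mateus's issue.
Mateus's share (₹117,000) passes entirely to Wyatt.

Wyatt receives 1/6 of the estate.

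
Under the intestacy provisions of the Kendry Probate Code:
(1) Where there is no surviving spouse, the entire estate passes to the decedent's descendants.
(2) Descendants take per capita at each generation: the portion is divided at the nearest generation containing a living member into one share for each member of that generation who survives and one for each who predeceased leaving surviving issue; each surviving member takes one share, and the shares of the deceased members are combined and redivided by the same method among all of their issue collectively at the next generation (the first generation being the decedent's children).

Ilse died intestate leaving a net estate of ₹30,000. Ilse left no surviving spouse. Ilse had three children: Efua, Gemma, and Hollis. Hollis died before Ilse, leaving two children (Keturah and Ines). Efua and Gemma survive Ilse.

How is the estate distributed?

The entire ₹30,000 passes to the descendants.
That amount (₹30,000) is divided at the children's generation into 3 shares of ₹10,000. Efua and Gemma each take ₹10,000. The remaining share for the deceased Hollis (₹10,000) is carried to the next generation.
That pool (₹10,000) is divided at the grandchildren's generation equally among Keturah and Ines: ₹5,000 each.

Efua: ₹10,000; Gemma: ₹10,000; Keturah: ₹5,000; Ines: ₹5,000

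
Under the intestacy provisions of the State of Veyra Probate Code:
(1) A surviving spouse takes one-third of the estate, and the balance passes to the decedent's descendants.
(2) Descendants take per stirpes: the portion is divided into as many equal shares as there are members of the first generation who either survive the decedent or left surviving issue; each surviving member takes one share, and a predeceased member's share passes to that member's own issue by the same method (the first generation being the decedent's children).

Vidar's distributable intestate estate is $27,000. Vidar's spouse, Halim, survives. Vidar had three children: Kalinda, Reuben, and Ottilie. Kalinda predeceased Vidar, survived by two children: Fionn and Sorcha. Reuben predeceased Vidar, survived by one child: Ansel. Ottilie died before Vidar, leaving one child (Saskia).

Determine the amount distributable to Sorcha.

Sorcha receives $3,000.

Halim takes one-third of $27,000 = $9,000. The remaining $18,000 passes to the descendants.
The descendants' portion ($18,000) is divided into 3 shares of $6,000: Kalinda's $6,000 share passes to Kalinda's issue; Reuben's $6,000 share passes to Reuben's issue; Ottilie's $6,000 share passes to Ottilie's issue.
Kalinda's share ($6,000) is divided into 2 shares of $3,000: Fionn and Sorcha each take $3,000.
Reuben's share ($6,000) passes entirely to Ansel.
Ottilie's share ($6,000) passes entirely to Saskia.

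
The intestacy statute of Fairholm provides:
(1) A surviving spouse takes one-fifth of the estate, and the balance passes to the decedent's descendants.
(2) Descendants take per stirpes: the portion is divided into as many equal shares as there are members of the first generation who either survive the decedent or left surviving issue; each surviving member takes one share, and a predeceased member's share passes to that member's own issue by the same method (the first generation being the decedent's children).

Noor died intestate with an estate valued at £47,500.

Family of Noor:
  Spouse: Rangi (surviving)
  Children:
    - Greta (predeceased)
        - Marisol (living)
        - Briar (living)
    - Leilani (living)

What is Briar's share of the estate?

Rangi takes one-fifth of £47,500 = £9,500. The remaining £38,000 passes to the descendants.
The descendants' portion (£38,000) is divided into 2 shares of £19,000: Leilani takes £19,000; Greta's £19,000 share passes to Greta's issue.
Greta's share (£19,000) is divided into 2 shares of £9,500: Marisol and Briar each take £9,500.

Briar receives £9,500.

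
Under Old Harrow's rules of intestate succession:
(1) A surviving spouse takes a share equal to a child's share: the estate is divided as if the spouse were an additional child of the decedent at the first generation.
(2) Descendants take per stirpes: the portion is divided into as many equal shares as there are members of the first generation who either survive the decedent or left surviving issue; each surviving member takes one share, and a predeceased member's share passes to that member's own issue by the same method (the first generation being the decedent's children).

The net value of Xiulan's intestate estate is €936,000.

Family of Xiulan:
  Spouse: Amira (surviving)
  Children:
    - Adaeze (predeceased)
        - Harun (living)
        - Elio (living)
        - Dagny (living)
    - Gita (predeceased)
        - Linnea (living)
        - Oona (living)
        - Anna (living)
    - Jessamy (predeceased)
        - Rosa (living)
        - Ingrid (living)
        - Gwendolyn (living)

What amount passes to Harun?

The spouse counts as an additional share at the children's level, so there are 4 primary shares of €234,000. Amira takes one such share (€234,000).
The children's combined portion (€702,000) is divided into 3 shares of €234,000: Adaeze's €234,000 share passes to Adaeze's issue; Gita's €234,000 share passes to Gita's issue; Jessamy's €234,000 share passes to Jessamy's issue.
Adaeze's share (€234,000) is divided into 3 shares of €78,000: Harun, Elio, and Dagny each take €78,000.
Gita's share (€234,000) is divided into 3 shares of €78,000: Linnea, Oona, and Anna each take €78,000.
Jessamy's share (€234,000) is divided into 3 shares of €78,000: Rosa, Ingrid, and Gwendolyn each take €78,000.

Harun receives €78,000.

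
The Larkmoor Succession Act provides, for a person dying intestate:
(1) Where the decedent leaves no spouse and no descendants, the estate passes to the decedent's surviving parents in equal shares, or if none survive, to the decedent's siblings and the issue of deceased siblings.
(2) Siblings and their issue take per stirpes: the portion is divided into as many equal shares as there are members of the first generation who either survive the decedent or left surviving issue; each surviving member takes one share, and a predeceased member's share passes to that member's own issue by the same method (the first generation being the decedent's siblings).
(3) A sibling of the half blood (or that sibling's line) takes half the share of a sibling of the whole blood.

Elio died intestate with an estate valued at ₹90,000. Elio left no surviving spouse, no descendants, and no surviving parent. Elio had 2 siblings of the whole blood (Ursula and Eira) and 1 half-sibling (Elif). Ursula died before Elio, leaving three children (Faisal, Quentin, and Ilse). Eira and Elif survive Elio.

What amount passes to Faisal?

The entire ₹90,000 passes to the siblings and their issue.
Counting each half-blood sibling's line as half a unit, there are 5/2 units in ₹90,000, so one unit is ₹36,000. Whole-blood lines (Ursula and Eira) take ₹36,000 each; half-blood lines (Elif) take ₹18,000 each.
Ursula's share (₹36,000) is divided into 3 shares of ₹12,000: Faisal, Quentin, and Ilse each take ₹12,000.

Faisal receives ₹12,000.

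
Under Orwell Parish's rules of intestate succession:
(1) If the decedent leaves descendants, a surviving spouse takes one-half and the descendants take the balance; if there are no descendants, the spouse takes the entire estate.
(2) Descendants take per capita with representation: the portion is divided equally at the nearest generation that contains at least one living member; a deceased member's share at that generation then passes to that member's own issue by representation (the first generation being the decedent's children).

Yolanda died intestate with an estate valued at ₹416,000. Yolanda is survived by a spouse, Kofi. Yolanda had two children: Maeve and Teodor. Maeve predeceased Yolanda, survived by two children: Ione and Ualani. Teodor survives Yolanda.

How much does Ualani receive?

Ualani receives ₹52,000.

Kofi takes one-half of ₹416,000 = ₹208,000. The remaining ₹208,000 passes to the descendants.
The descendants' portion (₹208,000) is divided into 2 shares of ₹104,000: Teodor takes ₹104,000; Maeve's ₹104,000 share passes to Maeve's issue.
Maeve's share (₹104,000) is divided into 2 shares of ₹52,000: Ione and Ualani each take ₹52,000.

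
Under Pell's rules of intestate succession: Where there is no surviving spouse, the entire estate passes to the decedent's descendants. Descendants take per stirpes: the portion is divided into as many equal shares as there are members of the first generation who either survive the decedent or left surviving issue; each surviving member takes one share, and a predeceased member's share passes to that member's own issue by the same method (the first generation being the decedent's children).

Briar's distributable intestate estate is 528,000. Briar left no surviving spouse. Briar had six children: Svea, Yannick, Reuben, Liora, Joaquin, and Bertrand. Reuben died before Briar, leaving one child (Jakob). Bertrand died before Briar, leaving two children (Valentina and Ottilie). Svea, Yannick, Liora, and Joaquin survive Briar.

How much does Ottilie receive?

The entire 528,000 passes to the descendants.
That amount (528,000) is divided into 6 shares of 88,000: Svea, Yannick, Liora, and Joaquin each take 88,000; Reuben's 88,000 share passes to Reuben's issue; Bertrand's 88,000 share passes to Bertrand's issue.
Reuben's share (88,000) passes entirely to Jakob.
Bertrand's share (88,000) is divided into 2 shares of 44,000: Valentina and Ottilie each take 44,000.

Ottilie receives 44,000.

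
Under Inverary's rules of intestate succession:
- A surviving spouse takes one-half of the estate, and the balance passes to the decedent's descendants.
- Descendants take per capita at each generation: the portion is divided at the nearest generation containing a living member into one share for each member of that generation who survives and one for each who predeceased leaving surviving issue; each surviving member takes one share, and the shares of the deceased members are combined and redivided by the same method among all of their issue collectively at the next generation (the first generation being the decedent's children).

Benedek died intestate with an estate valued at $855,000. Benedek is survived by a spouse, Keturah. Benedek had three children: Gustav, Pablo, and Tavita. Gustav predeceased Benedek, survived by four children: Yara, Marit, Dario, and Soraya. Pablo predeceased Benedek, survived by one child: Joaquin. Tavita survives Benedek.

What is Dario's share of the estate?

Dario receives $57,000.

Keturah takes one-half of $855,000 = $427,500. The remaining $427,500 passes to the descendants.
The descendants' portion ($427,500) is divided at the children's generation into 3 shares of $142,500. Tavita takes $142,500. The 2 shares of the deceased (Gustav and Pablo) are combined into a pool of $285,000.
That pool ($285,000) is divided at the grandchildren's generation equally among Yara, Marit, Dario, Soraya, and Joaquin: $57,000 each.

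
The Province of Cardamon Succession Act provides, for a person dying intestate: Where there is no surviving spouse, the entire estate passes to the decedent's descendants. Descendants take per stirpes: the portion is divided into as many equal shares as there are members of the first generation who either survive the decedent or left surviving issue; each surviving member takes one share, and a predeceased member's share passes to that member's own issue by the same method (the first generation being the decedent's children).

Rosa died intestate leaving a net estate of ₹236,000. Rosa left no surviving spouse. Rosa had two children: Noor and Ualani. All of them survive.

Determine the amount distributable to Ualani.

Ualani receives ₹118,000.

The entire ₹236,000 passes to the descendants.
That amount (₹236,000) is divided into 2 shares of ₹118,000: Noor and Ualani each take ₹118,000.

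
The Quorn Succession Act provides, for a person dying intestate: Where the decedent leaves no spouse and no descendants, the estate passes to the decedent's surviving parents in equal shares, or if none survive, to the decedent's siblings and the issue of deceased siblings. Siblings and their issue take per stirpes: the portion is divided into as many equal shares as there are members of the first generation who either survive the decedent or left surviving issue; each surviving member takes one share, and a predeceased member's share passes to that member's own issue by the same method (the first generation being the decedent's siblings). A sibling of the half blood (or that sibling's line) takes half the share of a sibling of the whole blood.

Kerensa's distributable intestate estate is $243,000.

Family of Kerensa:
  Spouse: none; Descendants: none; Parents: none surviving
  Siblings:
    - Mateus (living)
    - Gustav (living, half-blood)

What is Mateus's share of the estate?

The entire $243,000 passes to the siblings and their issue.
Counting each half-blood sibling's line as half a unit, there are 3/2 units in $243,000, so one unit is $162,000. Whole-blood lines (Mateus) take $162,000 each; half-blood lines (Gustav) take $81,000 each.

Mateus receives $162,000.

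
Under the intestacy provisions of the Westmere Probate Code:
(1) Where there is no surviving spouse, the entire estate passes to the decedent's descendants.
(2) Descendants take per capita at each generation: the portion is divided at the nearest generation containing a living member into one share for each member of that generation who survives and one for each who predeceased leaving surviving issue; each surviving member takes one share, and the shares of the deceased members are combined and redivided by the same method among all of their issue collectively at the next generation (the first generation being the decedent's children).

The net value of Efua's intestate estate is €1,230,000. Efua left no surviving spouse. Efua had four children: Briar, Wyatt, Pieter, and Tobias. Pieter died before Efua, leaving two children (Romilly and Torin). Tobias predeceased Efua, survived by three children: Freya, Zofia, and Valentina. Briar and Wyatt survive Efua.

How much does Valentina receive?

The entire €1,230,000 passes to the descendants.
That amount (€1,230,000) is divided at the children's generation into 4 shares of €307,500. Briar and Wyatt each take €307,500. The 2 shares of the deceased (Pieter and Tobias) are combined into a pool of €615,000.
That pool (€615,000) is divided at the grandchildren's generation equally among Romilly, Torin, Freya, Zofia, and Valentina: €123,000 each.

Valentina receives €123,000.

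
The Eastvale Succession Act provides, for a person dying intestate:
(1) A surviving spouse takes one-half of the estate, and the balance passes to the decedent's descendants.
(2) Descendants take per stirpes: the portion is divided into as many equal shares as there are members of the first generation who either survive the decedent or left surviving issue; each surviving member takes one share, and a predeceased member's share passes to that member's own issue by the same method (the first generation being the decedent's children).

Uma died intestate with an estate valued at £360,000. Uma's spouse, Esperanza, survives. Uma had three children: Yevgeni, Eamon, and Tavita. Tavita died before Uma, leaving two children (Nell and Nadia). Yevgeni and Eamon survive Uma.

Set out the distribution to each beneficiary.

Esperanza takes one-half of £360,000 = £180,000. The remaining £180,000 passes to the descendants.
The descendants' portion (£180,000) is divided into 3 shares of £60,000: Yevgeni and Eamon each take £60,000; Tavita's £60,000 share passes to Tavita's issue.
Tavita's share (£60,000) is divided into 2 shares of £30,000: Nell and Nadia each take £30,000.

Esperanza: £180,000; Yevgeni: £60,000; Eamon: £60,000; Nell: £30,000; Nadia: £30,000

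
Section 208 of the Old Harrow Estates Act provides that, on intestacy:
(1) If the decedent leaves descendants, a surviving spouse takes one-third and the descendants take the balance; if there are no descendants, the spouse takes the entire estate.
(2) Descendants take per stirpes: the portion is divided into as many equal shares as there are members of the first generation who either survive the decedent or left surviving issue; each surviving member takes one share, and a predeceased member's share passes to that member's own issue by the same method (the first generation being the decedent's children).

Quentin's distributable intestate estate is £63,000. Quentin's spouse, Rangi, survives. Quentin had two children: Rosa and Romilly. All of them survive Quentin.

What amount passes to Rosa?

Rosa receives £21,000.

Rangi takes one-third of £63,000 = £21,000. The remaining £42,000 passes to the descendants.
The descendants' portion (£42,000) is divided into 2 shares of £21,000: Rosa and Romilly each take £21,000.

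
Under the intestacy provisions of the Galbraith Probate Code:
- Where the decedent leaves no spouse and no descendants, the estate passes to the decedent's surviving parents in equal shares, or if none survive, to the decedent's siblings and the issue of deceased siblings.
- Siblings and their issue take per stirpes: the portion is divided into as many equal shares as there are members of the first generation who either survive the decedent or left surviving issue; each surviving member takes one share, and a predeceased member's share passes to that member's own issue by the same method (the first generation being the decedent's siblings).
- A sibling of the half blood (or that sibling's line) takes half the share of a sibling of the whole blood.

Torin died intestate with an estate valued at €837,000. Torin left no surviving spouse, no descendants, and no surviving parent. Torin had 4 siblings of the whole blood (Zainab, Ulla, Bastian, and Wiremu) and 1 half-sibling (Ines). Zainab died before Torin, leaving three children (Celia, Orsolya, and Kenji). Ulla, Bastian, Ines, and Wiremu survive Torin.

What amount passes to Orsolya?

The entire €837,000 passes to the siblings and their issue.
Counting each half-blood sibling's line as half a unit, there are 9/2 units in €837,000, so one unit is €186,000. Whole-blood lines (Zainab, Ulla, Bastian, and Wiremu) take €186,000 each; half-blood lines (Ines) take €93,000 each.
Zainab's share (€186,000) is divided into 3 shares of €62,000: Celia, Orsolya, and Kenji each take €62,000.

Orsolya receives €62,000.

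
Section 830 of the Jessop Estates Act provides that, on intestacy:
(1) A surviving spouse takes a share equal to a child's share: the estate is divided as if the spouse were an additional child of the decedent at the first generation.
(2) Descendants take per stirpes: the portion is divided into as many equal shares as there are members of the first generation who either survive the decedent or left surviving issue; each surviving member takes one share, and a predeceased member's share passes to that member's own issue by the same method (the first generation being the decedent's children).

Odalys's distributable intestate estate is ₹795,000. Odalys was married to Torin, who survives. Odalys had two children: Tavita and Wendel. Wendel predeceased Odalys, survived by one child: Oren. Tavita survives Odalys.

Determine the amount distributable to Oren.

Oren receives ₹265,000.

The spouse counts as an additional share at the children's level, so there are 3 primary shares of ₹265,000. Torin takes one such share (₹265,000).
The children's combined portion (₹530,000) is divided into 2 shares of ₹265,000: Tavita takes ₹265,000; Wendel's ₹265,000 share passes to Wendel's issue.
Wendel's share (₹265,000) passes entirely to Oren.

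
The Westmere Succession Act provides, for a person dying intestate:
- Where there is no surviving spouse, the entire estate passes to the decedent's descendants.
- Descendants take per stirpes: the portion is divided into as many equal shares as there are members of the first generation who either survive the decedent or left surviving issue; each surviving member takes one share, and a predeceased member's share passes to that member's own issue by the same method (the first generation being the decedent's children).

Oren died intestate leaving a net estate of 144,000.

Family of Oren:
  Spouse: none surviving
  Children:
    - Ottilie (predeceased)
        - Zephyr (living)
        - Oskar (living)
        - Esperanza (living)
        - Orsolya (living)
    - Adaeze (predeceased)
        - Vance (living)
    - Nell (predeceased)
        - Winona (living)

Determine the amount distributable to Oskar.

Oskar receives 12,000.

The entire 144,000 passes to the descendants.
That amount (144,000) is divided into 3 shares of 48,000: Ottilie's 48,000 share passes to Ottilie's issue; Adaeze's 48,000 share passes to Adaeze's issue; Nell's 48,000 share passes to Nell's issue.
Ottilie's share (48,000) is divided into 4 shares of 12,000: Zephyr, Oskar, Esperanza, and Orsolya each take 12,000.
Adaeze's share (48,000) passes entirely to Vance.
Nell's share (48,000) passes entirely to Winona.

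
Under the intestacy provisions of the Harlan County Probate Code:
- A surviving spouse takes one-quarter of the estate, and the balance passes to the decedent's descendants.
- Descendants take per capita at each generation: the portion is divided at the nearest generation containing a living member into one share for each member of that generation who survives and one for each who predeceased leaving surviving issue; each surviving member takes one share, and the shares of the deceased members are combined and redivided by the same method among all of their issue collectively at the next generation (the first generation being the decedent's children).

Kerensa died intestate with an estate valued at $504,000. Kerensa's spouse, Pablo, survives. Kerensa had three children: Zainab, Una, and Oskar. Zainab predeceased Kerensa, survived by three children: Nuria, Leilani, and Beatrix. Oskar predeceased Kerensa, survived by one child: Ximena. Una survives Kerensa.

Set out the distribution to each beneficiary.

Pablo takes one-quarter of $504,000 = $126,000. The remaining $378,000 passes to the descendants.
The descendants' portion ($378,000) is divided at the children's generation into 3 shares of $126,000. Una takes $126,000. The 2 shares of the deceased (Zainab and Oskar) are combined into a pool of $252,000.
That pool ($252,000) is divided at the grandchildren's generation equally among Nuria, Leilani, Beatrix, and Ximena: $63,000 each.

Pablo: $126,000; Nuria: $63,000; Leilani: $63,000; Beatrix: $63,000; Una: $126,000; Ximena: $63,000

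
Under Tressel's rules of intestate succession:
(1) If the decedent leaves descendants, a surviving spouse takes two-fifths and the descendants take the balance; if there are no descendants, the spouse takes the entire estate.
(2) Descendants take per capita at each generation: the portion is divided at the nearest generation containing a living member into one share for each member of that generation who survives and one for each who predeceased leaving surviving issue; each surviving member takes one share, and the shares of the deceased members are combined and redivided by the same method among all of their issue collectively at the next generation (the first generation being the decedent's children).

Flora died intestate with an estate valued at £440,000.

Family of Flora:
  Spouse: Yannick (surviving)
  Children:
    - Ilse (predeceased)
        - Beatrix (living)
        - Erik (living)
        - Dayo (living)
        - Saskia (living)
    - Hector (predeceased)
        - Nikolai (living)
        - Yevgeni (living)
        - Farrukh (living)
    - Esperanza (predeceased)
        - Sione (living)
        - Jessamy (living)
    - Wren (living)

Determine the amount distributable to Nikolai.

Yannick takes two-fifths of £440,000 = £176,000. The remaining £264,000 passes to the descendants.
The descendants' portion (£264,000) is divided at the children's generation into 4 shares of £66,000. Wren takes £66,000. The 3 shares of the deceased (Ilse, Hector, and Esperanza) are combined into a pool of £198,000.
That pool (£198,000) is divided at the grandchildren's generation equally among Beatrix, Erik, Dayo, Saskia, Nikolai, Yevgeni, Farrukh, Sione, and Jessamy: £22,000 each.

Nikolai receives £22,000.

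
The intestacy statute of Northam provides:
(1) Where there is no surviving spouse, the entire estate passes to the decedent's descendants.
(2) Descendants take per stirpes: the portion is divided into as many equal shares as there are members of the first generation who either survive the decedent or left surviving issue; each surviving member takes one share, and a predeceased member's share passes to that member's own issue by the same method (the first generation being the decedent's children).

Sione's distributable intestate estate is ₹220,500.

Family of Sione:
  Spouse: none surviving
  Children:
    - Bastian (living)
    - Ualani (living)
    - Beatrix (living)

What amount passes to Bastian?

Bastian receives ₹73,500.

The entire ₹220,500 passes to the descendants.
That amount (₹220,500) is divided into 3 shares of ₹73,500: Bastian, Ualani, and Beatrix each take ₹73,500.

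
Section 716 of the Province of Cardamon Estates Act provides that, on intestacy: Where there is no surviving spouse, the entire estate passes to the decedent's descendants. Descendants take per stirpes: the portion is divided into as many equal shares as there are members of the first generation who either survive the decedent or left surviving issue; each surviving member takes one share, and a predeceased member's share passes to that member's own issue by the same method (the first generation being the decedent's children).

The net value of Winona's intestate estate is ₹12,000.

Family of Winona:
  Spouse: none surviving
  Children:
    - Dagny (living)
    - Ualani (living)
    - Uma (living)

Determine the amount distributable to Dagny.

The entire ₹12,000 passes to the descendants.
That amount (₹12,000) is divided into 3 shares of ₹4,000: Dagny, Ualani, and Uma each take ₹4,000.

Dagny receives ₹4,000.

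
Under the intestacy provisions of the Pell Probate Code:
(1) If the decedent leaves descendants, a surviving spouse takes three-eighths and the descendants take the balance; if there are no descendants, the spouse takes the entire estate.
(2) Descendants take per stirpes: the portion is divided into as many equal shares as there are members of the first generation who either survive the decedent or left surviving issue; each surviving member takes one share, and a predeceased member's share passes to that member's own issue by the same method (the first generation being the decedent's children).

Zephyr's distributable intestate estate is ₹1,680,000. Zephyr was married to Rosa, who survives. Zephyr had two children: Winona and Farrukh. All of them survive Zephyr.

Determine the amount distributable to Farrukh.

Rosa takes three-eighths of ₹1,680,000 = ₹630,000. The remaining ₹1,050,000 passes to the descendants.
The descendants' portion (₹1,050,000) is divided into 2 shares of ₹525,000: Winona and Farrukh each take ₹525,000.

Farrukh receives ₹525,000.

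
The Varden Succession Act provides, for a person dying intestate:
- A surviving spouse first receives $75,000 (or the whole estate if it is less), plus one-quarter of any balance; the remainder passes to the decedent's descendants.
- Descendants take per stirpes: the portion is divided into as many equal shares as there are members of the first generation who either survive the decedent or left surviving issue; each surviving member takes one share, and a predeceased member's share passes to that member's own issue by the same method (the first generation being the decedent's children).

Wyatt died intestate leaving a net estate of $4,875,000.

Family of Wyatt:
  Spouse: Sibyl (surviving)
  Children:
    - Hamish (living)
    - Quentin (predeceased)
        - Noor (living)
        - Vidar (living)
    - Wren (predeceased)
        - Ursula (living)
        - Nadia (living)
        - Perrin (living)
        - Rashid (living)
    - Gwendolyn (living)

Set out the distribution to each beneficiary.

Sibyl: $1,275,000; Hamish: $900,000; Noor: $450,000; Vidar: $450,000; Ursula: $225,000; Nadia: $225,000; Perrin: $225,000; Rashid: $225,000; Gwendolyn: $900,000

Sibyl first takes $75,000, leaving a balance of $4,800,000. Sibyl then takes one-quarter of the balance ($1,200,000), for a total of $1,275,000. The remaining $3,600,000 passes to the descendants.
The descendants' portion ($3,600,000) is divided into 4 shares of $900,000: Hamish and Gwendolyn each take $900,000; Quentin's $900,000 share passes to Quentin's issue; Wren's $900,000 share passes to Wren's issue.
Quentin's share ($900,000) is divided into 2 shares of $450,000: Noor and Vidar each take $450,000.
Wren's share ($900,000) is divided into 4 shares of $225,000: Ursula, Nadia, Perrin, and Rashid each take $225,000.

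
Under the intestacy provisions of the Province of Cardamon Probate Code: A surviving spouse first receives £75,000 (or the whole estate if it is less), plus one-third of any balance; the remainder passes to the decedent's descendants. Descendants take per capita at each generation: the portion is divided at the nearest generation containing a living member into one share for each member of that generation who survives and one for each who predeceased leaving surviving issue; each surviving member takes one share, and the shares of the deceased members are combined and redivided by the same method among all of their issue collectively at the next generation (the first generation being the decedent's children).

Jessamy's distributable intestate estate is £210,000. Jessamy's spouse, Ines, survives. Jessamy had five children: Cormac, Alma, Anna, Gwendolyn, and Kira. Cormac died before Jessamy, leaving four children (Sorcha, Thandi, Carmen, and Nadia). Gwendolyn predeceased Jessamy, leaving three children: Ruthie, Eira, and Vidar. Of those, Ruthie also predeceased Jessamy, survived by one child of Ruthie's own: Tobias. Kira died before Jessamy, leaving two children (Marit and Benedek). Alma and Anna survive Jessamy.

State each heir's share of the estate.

Ines: £120,000; Sorcha: £6,000; Thandi: £6,000; Carmen: £6,000; Nadia: £6,000; Alma: £18,000; Anna: £18,000; Tobias: £6,000; Eira: £6,000; Vidar: £6,000; Marit: £6,000; Benedek: £6,000

Ines first takes £75,000, leaving a balance of £135,000. Ines then takes one-third of the balance (£45,000), for a total of £120,000. The remaining £90,000 passes to the descendants.
The descendants' portion (£90,000) is divided at the children's generation into 5 shares of £18,000. Alma and Anna each take £18,000. The 3 shares of the deceased (Cormac, Gwendolyn, and Kira) are combined into a pool of £54,000.
That pool (£54,000) is divided at the grandchildren's generation into 9 shares of £6,000. Sorcha, Thandi, Carmen, Nadia, Eira, Vidar, Marit, and Benedek each take £6,000. The remaining share for the deceased Ruthie (£6,000) is carried to the next generation.
That pool (£6,000) passes entirely to Tobias, the sole taker at the great-grandchildren's generation.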